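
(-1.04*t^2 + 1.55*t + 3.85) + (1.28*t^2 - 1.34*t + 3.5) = 0.24*t^2 + 0.21*t + 7.35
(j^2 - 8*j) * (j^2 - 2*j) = j^4 - 10*j^3 + 16*j^2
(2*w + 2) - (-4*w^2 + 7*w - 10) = 4*w^2 - 5*w + 12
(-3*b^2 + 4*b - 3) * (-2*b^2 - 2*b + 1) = 6*b^4 - 2*b^3 - 5*b^2 + 10*b - 3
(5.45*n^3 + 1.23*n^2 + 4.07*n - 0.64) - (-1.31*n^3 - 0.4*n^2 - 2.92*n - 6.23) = 6.76*n^3 + 1.63*n^2 + 6.99*n + 5.59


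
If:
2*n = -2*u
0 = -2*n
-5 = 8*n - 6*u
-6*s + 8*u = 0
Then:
No Solution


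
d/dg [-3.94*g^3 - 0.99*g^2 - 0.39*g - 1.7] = -11.82*g^2 - 1.98*g - 0.39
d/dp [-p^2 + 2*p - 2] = 2 - 2*p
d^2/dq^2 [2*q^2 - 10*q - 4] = 4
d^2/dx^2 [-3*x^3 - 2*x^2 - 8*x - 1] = -18*x - 4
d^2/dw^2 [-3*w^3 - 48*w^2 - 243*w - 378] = -18*w - 96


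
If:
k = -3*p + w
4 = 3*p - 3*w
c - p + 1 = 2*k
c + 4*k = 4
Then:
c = -4/33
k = 34/33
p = -13/11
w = -83/33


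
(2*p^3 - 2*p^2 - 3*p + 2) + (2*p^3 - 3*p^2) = 4*p^3 - 5*p^2 - 3*p + 2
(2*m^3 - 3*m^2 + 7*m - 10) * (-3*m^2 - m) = -6*m^5 + 7*m^4 - 18*m^3 + 23*m^2 + 10*m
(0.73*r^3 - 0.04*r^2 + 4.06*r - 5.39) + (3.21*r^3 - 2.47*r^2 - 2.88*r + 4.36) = 3.94*r^3 - 2.51*r^2 + 1.18*r - 1.03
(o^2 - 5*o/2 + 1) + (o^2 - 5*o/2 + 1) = 2*o^2 - 5*o + 2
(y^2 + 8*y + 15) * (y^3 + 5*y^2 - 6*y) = y^5 + 13*y^4 + 49*y^3 + 27*y^2 - 90*y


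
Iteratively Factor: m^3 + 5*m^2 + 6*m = (m)*(m^2 + 5*m + 6) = m*(m + 3)*(m + 2)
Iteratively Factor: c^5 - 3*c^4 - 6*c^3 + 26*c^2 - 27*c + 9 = (c - 1)*(c^4 - 2*c^3 - 8*c^2 + 18*c - 9) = (c - 3)*(c - 1)*(c^3 + c^2 - 5*c + 3) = (c - 3)*(c - 1)^2*(c^2 + 2*c - 3) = (c - 3)*(c - 1)^2*(c + 3)*(c - 1)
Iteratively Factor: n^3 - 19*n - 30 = (n + 2)*(n^2 - 2*n - 15) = (n - 5)*(n + 2)*(n + 3)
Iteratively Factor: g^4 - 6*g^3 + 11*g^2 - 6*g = (g - 3)*(g^3 - 3*g^2 + 2*g) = (g - 3)*(g - 2)*(g^2 - g) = g*(g - 3)*(g - 2)*(g - 1)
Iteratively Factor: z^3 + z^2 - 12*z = (z)*(z^2 + z - 12) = z*(z - 3)*(z + 4)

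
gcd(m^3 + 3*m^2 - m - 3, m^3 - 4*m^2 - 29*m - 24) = m^2 + 4*m + 3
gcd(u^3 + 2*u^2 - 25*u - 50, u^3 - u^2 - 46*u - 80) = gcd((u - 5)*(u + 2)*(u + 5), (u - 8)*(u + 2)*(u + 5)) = u^2 + 7*u + 10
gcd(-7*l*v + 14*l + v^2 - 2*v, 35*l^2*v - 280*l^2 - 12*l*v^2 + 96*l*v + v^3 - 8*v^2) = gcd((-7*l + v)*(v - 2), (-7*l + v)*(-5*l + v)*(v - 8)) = -7*l + v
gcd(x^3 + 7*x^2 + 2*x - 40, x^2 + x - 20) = x + 5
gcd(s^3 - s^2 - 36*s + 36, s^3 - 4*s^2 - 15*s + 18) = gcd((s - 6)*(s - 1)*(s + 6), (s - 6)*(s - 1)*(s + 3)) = s^2 - 7*s + 6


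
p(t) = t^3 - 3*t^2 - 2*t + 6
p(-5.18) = -203.13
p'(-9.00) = 295.00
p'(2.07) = -1.57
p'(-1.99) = 21.82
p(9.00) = 474.00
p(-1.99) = -9.78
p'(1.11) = -4.96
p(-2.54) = -24.66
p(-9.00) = -948.00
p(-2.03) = -10.67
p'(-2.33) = 28.27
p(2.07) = -2.12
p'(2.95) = 6.41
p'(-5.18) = 109.58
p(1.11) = 1.45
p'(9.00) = 187.00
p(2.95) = -0.34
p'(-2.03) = 22.54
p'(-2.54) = 32.59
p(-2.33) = -18.28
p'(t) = 3*t^2 - 6*t - 2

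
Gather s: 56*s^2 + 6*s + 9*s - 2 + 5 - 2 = 56*s^2 + 15*s + 1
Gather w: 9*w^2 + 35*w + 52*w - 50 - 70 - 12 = 9*w^2 + 87*w - 132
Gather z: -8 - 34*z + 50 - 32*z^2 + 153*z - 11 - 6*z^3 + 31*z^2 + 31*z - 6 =-6*z^3 - z^2 + 150*z + 25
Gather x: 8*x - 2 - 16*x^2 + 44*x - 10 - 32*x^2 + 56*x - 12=-48*x^2 + 108*x - 24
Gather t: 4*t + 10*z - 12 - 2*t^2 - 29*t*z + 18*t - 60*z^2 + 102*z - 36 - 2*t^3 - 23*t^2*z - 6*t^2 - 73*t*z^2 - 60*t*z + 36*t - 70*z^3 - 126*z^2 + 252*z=-2*t^3 + t^2*(-23*z - 8) + t*(-73*z^2 - 89*z + 58) - 70*z^3 - 186*z^2 + 364*z - 48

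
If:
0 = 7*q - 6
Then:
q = 6/7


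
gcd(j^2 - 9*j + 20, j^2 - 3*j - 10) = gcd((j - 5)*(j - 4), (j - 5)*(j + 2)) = j - 5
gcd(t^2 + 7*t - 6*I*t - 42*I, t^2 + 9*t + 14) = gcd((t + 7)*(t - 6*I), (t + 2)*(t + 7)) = t + 7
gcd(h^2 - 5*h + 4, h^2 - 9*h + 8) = h - 1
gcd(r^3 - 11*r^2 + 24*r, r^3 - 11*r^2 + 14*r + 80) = r - 8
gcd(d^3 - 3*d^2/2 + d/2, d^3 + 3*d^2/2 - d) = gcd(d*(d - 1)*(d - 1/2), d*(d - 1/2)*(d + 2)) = d^2 - d/2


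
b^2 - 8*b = b*(b - 8)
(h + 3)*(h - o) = h^2 - h*o + 3*h - 3*o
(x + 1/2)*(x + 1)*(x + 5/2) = x^3 + 4*x^2 + 17*x/4 + 5/4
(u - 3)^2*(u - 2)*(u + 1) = u^4 - 7*u^3 + 13*u^2 + 3*u - 18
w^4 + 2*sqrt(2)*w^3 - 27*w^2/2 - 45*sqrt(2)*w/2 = w*(w - 5*sqrt(2)/2)*(w + 3*sqrt(2)/2)*(w + 3*sqrt(2))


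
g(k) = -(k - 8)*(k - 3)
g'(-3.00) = 17.00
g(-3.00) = -66.00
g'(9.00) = -7.00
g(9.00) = -6.00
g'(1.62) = 7.76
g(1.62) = -8.80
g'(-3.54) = 18.08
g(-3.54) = -75.47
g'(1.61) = 7.78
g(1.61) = -8.88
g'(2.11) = 6.78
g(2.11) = -5.24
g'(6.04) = -1.08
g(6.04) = 5.96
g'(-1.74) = 14.48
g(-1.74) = -46.17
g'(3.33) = 4.34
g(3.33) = 1.54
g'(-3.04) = 17.08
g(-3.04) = -66.68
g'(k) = 11 - 2*k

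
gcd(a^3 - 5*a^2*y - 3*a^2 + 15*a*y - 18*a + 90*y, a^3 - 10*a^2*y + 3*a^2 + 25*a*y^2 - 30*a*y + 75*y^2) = -a^2 + 5*a*y - 3*a + 15*y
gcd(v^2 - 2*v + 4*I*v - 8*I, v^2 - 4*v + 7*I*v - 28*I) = 1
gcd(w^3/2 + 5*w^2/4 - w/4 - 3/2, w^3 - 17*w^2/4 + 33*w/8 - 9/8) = 1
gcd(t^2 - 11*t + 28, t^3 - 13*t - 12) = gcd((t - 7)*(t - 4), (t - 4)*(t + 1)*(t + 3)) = t - 4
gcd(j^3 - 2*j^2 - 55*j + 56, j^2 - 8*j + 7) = j - 1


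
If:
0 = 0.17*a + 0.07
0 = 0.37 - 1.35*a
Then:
No Solution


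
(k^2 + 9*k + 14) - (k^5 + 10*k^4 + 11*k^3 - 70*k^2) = -k^5 - 10*k^4 - 11*k^3 + 71*k^2 + 9*k + 14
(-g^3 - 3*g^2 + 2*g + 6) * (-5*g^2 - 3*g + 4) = 5*g^5 + 18*g^4 - 5*g^3 - 48*g^2 - 10*g + 24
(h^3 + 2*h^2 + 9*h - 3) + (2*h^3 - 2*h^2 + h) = 3*h^3 + 10*h - 3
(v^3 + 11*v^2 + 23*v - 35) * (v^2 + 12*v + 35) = v^5 + 23*v^4 + 190*v^3 + 626*v^2 + 385*v - 1225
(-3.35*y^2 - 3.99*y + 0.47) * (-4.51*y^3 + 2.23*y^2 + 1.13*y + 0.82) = 15.1085*y^5 + 10.5244*y^4 - 14.8029*y^3 - 6.2076*y^2 - 2.7407*y + 0.3854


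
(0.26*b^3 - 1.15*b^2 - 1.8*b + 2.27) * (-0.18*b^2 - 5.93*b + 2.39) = -0.0468*b^5 - 1.3348*b^4 + 7.7649*b^3 + 7.5169*b^2 - 17.7631*b + 5.4253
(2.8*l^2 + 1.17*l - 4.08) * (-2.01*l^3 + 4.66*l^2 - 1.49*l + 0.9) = -5.628*l^5 + 10.6963*l^4 + 9.481*l^3 - 18.2361*l^2 + 7.1322*l - 3.672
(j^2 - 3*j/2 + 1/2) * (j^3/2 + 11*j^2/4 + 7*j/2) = j^5/2 + 2*j^4 - 3*j^3/8 - 31*j^2/8 + 7*j/4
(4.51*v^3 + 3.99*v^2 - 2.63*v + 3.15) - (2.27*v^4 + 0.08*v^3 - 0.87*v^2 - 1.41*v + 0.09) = -2.27*v^4 + 4.43*v^3 + 4.86*v^2 - 1.22*v + 3.06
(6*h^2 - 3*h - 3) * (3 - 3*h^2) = -18*h^4 + 9*h^3 + 27*h^2 - 9*h - 9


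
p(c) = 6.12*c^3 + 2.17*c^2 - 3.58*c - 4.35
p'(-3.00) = 148.64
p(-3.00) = -139.32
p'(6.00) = 683.42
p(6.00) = 1374.21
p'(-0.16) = -3.80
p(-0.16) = -3.75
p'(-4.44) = 339.09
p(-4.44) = -481.35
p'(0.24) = -1.48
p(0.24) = -5.00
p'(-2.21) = 76.50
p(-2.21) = -51.90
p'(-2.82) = 130.19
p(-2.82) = -114.24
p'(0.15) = -2.52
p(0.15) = -4.82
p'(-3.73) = 235.67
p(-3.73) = -278.40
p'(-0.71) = 2.59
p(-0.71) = -2.90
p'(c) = 18.36*c^2 + 4.34*c - 3.58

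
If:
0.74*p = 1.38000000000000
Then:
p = 1.86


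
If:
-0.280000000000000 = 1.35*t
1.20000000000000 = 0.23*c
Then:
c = 5.22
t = -0.21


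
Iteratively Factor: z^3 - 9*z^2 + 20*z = (z - 5)*(z^2 - 4*z) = z*(z - 5)*(z - 4)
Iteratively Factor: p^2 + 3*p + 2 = (p + 2)*(p + 1)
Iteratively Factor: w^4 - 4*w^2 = (w + 2)*(w^3 - 2*w^2) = w*(w + 2)*(w^2 - 2*w) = w*(w - 2)*(w + 2)*(w)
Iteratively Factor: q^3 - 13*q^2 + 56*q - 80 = (q - 5)*(q^2 - 8*q + 16) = (q - 5)*(q - 4)*(q - 4)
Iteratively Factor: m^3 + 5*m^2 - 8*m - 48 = (m + 4)*(m^2 + m - 12) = (m - 3)*(m + 4)*(m + 4)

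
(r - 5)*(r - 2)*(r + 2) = r^3 - 5*r^2 - 4*r + 20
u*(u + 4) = u^2 + 4*u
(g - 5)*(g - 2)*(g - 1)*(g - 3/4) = g^4 - 35*g^3/4 + 23*g^2 - 91*g/4 + 15/2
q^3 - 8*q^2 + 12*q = q*(q - 6)*(q - 2)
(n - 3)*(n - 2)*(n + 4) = n^3 - n^2 - 14*n + 24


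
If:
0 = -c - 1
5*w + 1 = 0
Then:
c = -1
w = -1/5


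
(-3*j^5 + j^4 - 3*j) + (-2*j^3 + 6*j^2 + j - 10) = -3*j^5 + j^4 - 2*j^3 + 6*j^2 - 2*j - 10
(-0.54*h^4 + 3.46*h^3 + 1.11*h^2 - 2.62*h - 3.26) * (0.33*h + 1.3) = -0.1782*h^5 + 0.4398*h^4 + 4.8643*h^3 + 0.5784*h^2 - 4.4818*h - 4.238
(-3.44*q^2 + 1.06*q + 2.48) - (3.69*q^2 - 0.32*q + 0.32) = -7.13*q^2 + 1.38*q + 2.16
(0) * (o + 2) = 0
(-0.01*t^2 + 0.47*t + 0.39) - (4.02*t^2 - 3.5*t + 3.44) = -4.03*t^2 + 3.97*t - 3.05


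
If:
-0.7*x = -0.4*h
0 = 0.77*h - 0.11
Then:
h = 0.14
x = 0.08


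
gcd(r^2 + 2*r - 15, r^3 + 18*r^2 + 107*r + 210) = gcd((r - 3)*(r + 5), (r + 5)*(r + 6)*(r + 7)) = r + 5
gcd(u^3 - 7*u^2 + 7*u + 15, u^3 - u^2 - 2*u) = u + 1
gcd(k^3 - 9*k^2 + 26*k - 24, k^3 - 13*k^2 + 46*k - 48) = k^2 - 5*k + 6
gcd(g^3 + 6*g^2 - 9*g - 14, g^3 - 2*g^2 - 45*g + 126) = g + 7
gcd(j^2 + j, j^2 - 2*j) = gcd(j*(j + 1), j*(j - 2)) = j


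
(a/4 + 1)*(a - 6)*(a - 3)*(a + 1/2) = a^4/4 - 9*a^3/8 - 41*a^2/8 + 63*a/4 + 9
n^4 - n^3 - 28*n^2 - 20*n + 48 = (n - 6)*(n - 1)*(n + 2)*(n + 4)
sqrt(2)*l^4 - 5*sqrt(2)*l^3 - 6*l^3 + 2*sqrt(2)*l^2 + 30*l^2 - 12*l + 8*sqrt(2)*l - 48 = (l - 4)*(l - 2)*(l - 3*sqrt(2))*(sqrt(2)*l + sqrt(2))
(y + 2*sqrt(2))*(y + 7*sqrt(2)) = y^2 + 9*sqrt(2)*y + 28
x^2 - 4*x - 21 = (x - 7)*(x + 3)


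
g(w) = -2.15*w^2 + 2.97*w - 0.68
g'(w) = 2.97 - 4.3*w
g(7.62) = -102.89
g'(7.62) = -29.80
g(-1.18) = -7.18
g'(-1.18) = 8.04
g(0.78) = 0.33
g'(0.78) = -0.38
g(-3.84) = -43.79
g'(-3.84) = 19.48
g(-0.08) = -0.93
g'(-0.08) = 3.31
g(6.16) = -63.97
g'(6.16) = -23.52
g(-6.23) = -102.63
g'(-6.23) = 29.76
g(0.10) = -0.40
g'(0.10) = 2.54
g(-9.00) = -201.56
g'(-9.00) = 41.67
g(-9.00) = -201.56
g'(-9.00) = 41.67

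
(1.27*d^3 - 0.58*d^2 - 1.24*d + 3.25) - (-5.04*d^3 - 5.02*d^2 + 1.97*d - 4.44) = 6.31*d^3 + 4.44*d^2 - 3.21*d + 7.69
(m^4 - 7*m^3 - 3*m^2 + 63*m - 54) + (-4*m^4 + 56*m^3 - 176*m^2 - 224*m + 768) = -3*m^4 + 49*m^3 - 179*m^2 - 161*m + 714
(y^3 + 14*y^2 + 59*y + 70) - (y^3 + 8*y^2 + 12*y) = 6*y^2 + 47*y + 70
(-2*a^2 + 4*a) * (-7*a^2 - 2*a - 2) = 14*a^4 - 24*a^3 - 4*a^2 - 8*a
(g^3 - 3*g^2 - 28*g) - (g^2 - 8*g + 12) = g^3 - 4*g^2 - 20*g - 12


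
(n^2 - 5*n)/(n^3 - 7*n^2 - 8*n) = (5 - n)/(-n^2 + 7*n + 8)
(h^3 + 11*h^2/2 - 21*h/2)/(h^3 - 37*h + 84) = h*(2*h - 3)/(2*(h^2 - 7*h + 12))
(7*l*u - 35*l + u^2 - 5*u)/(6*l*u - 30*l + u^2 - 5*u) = (7*l + u)/(6*l + u)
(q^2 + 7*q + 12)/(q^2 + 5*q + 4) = (q + 3)/(q + 1)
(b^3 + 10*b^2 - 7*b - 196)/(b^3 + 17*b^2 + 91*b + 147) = (b - 4)/(b + 3)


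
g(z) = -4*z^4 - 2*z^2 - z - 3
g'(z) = -16*z^3 - 4*z - 1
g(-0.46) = -3.14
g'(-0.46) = 2.40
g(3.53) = -652.55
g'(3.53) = -718.91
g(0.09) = -3.11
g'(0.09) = -1.37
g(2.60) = -201.91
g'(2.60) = -292.62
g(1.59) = -35.21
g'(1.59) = -71.67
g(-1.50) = -26.25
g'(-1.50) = 59.00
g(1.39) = -23.19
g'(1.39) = -49.53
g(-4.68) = -1960.99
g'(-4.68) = 1657.77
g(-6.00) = -5253.00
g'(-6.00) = 3479.00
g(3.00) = -348.00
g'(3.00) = -445.00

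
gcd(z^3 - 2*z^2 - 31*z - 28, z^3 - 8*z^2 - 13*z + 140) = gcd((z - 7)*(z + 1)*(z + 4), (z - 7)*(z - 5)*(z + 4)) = z^2 - 3*z - 28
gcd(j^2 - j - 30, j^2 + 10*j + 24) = 1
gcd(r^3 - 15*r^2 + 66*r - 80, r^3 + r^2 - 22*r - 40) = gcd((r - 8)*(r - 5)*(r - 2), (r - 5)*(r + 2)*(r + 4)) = r - 5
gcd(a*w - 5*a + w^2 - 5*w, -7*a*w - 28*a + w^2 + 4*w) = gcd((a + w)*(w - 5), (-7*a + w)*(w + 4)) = 1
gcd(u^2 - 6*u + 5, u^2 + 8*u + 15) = 1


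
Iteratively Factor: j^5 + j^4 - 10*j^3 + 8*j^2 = (j - 2)*(j^4 + 3*j^3 - 4*j^2) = (j - 2)*(j + 4)*(j^3 - j^2) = j*(j - 2)*(j + 4)*(j^2 - j) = j*(j - 2)*(j - 1)*(j + 4)*(j)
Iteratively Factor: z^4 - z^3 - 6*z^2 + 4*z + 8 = (z + 1)*(z^3 - 2*z^2 - 4*z + 8) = (z + 1)*(z + 2)*(z^2 - 4*z + 4) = (z - 2)*(z + 1)*(z + 2)*(z - 2)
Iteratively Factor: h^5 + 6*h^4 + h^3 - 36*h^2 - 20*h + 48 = (h - 1)*(h^4 + 7*h^3 + 8*h^2 - 28*h - 48) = (h - 1)*(h + 2)*(h^3 + 5*h^2 - 2*h - 24) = (h - 2)*(h - 1)*(h + 2)*(h^2 + 7*h + 12) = (h - 2)*(h - 1)*(h + 2)*(h + 4)*(h + 3)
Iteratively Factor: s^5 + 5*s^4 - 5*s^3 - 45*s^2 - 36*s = (s)*(s^4 + 5*s^3 - 5*s^2 - 45*s - 36) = s*(s + 3)*(s^3 + 2*s^2 - 11*s - 12) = s*(s + 1)*(s + 3)*(s^2 + s - 12) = s*(s + 1)*(s + 3)*(s + 4)*(s - 3)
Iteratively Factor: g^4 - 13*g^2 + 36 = (g + 3)*(g^3 - 3*g^2 - 4*g + 12) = (g - 3)*(g + 3)*(g^2 - 4) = (g - 3)*(g + 2)*(g + 3)*(g - 2)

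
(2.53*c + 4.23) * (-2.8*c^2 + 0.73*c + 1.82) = -7.084*c^3 - 9.9971*c^2 + 7.6925*c + 7.6986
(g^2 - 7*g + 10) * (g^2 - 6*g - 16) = g^4 - 13*g^3 + 36*g^2 + 52*g - 160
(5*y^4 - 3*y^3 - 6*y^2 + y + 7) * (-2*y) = -10*y^5 + 6*y^4 + 12*y^3 - 2*y^2 - 14*y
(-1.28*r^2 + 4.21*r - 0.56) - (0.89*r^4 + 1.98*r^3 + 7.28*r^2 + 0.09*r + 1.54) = -0.89*r^4 - 1.98*r^3 - 8.56*r^2 + 4.12*r - 2.1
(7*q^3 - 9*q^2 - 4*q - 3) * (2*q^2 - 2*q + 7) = 14*q^5 - 32*q^4 + 59*q^3 - 61*q^2 - 22*q - 21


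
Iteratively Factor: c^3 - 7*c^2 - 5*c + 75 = (c + 3)*(c^2 - 10*c + 25) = (c - 5)*(c + 3)*(c - 5)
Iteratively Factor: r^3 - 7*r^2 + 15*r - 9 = (r - 3)*(r^2 - 4*r + 3) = (r - 3)*(r - 1)*(r - 3)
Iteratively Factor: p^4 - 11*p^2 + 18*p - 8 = (p - 2)*(p^3 + 2*p^2 - 7*p + 4) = (p - 2)*(p - 1)*(p^2 + 3*p - 4) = (p - 2)*(p - 1)*(p + 4)*(p - 1)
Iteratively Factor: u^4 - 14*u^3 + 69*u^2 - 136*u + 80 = (u - 5)*(u^3 - 9*u^2 + 24*u - 16) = (u - 5)*(u - 1)*(u^2 - 8*u + 16) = (u - 5)*(u - 4)*(u - 1)*(u - 4)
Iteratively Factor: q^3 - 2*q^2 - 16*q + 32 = (q - 4)*(q^2 + 2*q - 8) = (q - 4)*(q + 4)*(q - 2)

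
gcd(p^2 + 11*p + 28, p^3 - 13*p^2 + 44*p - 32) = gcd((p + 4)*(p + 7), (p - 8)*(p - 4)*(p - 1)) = 1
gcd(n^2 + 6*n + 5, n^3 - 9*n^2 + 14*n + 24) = n + 1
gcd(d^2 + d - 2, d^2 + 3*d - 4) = d - 1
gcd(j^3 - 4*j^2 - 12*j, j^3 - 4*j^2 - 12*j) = j^3 - 4*j^2 - 12*j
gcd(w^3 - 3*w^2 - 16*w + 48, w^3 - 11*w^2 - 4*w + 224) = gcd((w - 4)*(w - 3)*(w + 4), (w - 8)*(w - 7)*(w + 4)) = w + 4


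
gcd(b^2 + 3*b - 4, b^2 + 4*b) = b + 4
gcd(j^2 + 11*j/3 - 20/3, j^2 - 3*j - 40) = j + 5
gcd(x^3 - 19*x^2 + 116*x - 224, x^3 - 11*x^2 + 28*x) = x^2 - 11*x + 28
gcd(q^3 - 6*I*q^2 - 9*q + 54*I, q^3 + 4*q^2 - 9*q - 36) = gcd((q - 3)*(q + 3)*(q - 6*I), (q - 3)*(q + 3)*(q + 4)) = q^2 - 9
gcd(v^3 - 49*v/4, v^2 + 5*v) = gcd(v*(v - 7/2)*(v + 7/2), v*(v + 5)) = v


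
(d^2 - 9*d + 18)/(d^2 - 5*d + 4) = (d^2 - 9*d + 18)/(d^2 - 5*d + 4)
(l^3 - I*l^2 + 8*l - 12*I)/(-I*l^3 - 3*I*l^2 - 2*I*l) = (I*l^3 + l^2 + 8*I*l + 12)/(l*(l^2 + 3*l + 2))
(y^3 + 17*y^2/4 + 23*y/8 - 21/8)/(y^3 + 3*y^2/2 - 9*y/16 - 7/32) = 4*(y + 3)/(4*y + 1)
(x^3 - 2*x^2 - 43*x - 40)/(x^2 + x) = x - 3 - 40/x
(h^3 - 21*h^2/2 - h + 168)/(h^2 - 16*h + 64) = (h^2 - 5*h/2 - 21)/(h - 8)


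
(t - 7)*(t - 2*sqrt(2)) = t^2 - 7*t - 2*sqrt(2)*t + 14*sqrt(2)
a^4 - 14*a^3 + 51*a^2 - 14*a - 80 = (a - 8)*(a - 5)*(a - 2)*(a + 1)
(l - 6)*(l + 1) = l^2 - 5*l - 6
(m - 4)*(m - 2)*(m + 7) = m^3 + m^2 - 34*m + 56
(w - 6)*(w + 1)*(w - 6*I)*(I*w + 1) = I*w^4 + 7*w^3 - 5*I*w^3 - 35*w^2 - 12*I*w^2 - 42*w + 30*I*w + 36*I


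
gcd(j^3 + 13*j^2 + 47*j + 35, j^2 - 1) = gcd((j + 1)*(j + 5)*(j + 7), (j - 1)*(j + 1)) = j + 1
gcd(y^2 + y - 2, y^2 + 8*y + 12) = y + 2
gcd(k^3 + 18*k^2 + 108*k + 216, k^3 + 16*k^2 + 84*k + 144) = k^2 + 12*k + 36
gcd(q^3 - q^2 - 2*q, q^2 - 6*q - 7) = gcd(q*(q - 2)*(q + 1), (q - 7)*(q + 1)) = q + 1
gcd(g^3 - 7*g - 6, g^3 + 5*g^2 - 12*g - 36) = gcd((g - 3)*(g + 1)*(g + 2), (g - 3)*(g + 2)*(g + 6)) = g^2 - g - 6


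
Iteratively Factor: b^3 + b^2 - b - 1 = (b + 1)*(b^2 - 1) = (b + 1)^2*(b - 1)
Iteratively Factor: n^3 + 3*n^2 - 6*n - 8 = (n - 2)*(n^2 + 5*n + 4) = (n - 2)*(n + 4)*(n + 1)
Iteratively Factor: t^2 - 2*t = (t - 2)*(t)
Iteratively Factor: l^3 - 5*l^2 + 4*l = (l)*(l^2 - 5*l + 4) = l*(l - 1)*(l - 4)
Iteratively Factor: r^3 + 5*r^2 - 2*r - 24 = (r - 2)*(r^2 + 7*r + 12) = (r - 2)*(r + 4)*(r + 3)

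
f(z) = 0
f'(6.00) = 0.00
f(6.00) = 0.00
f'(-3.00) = 0.00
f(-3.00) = 0.00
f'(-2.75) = 0.00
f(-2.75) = 0.00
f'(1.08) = 0.00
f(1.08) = 0.00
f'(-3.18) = 0.00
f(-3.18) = 0.00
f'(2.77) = 0.00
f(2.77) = 0.00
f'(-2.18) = 0.00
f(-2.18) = 0.00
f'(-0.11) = 0.00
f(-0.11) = 0.00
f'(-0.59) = 0.00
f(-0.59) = 0.00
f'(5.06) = 0.00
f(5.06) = 0.00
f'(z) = 0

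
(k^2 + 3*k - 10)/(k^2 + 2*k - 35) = (k^2 + 3*k - 10)/(k^2 + 2*k - 35)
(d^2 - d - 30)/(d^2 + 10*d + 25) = (d - 6)/(d + 5)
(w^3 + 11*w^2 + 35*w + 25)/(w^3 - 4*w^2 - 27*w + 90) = (w^2 + 6*w + 5)/(w^2 - 9*w + 18)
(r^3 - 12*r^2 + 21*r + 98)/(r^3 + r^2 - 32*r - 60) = (r^2 - 14*r + 49)/(r^2 - r - 30)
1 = 1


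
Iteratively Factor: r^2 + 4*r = (r)*(r + 4)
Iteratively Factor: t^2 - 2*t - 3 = (t + 1)*(t - 3)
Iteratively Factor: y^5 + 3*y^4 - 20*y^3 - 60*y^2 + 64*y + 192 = (y - 2)*(y^4 + 5*y^3 - 10*y^2 - 80*y - 96) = (y - 2)*(y + 4)*(y^3 + y^2 - 14*y - 24) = (y - 4)*(y - 2)*(y + 4)*(y^2 + 5*y + 6) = (y - 4)*(y - 2)*(y + 3)*(y + 4)*(y + 2)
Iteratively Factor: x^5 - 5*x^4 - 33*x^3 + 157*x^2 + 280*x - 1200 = (x + 4)*(x^4 - 9*x^3 + 3*x^2 + 145*x - 300) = (x - 5)*(x + 4)*(x^3 - 4*x^2 - 17*x + 60) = (x - 5)^2*(x + 4)*(x^2 + x - 12) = (x - 5)^2*(x + 4)^2*(x - 3)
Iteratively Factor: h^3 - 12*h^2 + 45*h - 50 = (h - 5)*(h^2 - 7*h + 10) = (h - 5)^2*(h - 2)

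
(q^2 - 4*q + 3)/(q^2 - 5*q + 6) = (q - 1)/(q - 2)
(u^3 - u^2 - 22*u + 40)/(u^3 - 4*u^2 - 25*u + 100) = (u - 2)/(u - 5)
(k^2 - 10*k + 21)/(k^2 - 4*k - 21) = (k - 3)/(k + 3)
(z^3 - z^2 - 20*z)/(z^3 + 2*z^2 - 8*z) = (z - 5)/(z - 2)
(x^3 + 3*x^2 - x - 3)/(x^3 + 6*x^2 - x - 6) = (x + 3)/(x + 6)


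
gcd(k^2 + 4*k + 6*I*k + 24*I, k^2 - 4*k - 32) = k + 4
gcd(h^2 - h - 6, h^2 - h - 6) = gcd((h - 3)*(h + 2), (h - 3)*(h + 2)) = h^2 - h - 6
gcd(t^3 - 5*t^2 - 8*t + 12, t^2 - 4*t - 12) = t^2 - 4*t - 12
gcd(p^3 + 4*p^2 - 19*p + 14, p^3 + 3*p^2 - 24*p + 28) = p^2 + 5*p - 14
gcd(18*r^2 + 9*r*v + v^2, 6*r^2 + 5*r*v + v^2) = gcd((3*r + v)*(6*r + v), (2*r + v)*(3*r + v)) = 3*r + v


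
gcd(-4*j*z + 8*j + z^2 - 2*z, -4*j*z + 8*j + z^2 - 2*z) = -4*j*z + 8*j + z^2 - 2*z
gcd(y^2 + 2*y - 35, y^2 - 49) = y + 7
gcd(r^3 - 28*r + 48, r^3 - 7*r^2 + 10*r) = r - 2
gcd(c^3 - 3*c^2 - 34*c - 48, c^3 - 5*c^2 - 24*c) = c^2 - 5*c - 24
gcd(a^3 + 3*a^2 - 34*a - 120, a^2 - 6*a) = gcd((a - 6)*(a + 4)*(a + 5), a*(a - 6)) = a - 6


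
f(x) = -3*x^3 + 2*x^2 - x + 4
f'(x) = -9*x^2 + 4*x - 1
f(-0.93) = 9.07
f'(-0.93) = -12.50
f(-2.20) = 47.82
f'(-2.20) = -53.36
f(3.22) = -78.64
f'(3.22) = -81.44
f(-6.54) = 935.26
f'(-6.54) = -412.10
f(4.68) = -264.38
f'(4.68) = -179.40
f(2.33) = -25.42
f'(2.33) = -40.54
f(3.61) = -114.68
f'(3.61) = -103.85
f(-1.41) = 17.80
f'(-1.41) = -24.53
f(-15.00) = 10594.00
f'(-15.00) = -2086.00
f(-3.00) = 106.00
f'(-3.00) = -94.00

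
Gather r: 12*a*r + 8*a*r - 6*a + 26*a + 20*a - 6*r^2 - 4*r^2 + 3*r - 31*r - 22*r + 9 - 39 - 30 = 40*a - 10*r^2 + r*(20*a - 50) - 60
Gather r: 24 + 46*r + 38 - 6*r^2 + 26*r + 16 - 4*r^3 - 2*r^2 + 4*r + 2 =-4*r^3 - 8*r^2 + 76*r + 80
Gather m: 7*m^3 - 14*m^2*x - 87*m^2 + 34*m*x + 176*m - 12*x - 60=7*m^3 + m^2*(-14*x - 87) + m*(34*x + 176) - 12*x - 60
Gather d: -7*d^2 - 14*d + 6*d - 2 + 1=-7*d^2 - 8*d - 1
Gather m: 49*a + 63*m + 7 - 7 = 49*a + 63*m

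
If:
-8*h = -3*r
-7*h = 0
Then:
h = 0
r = 0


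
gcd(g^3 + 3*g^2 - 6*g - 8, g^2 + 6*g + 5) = g + 1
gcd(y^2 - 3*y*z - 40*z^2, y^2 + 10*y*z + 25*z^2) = y + 5*z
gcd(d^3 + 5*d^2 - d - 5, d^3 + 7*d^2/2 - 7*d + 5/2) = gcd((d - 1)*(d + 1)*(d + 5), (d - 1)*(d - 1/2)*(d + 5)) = d^2 + 4*d - 5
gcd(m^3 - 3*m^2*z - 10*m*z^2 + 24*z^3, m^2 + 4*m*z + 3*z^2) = m + 3*z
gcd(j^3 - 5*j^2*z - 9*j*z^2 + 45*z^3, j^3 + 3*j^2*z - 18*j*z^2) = -j + 3*z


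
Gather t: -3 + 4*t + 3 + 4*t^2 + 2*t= 4*t^2 + 6*t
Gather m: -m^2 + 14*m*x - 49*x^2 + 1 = -m^2 + 14*m*x - 49*x^2 + 1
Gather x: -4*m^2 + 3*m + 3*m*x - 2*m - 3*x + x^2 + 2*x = -4*m^2 + m + x^2 + x*(3*m - 1)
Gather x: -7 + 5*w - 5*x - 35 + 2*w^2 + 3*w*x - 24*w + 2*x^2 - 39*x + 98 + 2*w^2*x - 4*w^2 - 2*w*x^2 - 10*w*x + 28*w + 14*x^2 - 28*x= -2*w^2 + 9*w + x^2*(16 - 2*w) + x*(2*w^2 - 7*w - 72) + 56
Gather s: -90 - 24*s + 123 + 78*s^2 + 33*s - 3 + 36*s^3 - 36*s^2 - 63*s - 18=36*s^3 + 42*s^2 - 54*s + 12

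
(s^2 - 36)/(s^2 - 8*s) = (s^2 - 36)/(s*(s - 8))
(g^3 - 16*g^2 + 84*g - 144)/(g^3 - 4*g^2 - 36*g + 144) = (g - 6)/(g + 6)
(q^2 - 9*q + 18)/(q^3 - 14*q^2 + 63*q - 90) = 1/(q - 5)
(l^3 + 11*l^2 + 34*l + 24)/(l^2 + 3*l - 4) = (l^2 + 7*l + 6)/(l - 1)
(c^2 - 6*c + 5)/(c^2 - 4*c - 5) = (c - 1)/(c + 1)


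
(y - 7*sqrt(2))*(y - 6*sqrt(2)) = y^2 - 13*sqrt(2)*y + 84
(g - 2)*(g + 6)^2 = g^3 + 10*g^2 + 12*g - 72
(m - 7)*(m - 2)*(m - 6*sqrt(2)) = m^3 - 9*m^2 - 6*sqrt(2)*m^2 + 14*m + 54*sqrt(2)*m - 84*sqrt(2)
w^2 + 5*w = w*(w + 5)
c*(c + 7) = c^2 + 7*c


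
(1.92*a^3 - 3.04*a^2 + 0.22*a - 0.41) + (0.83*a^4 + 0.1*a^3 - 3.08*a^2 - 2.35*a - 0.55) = 0.83*a^4 + 2.02*a^3 - 6.12*a^2 - 2.13*a - 0.96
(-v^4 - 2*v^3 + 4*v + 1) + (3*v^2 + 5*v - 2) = -v^4 - 2*v^3 + 3*v^2 + 9*v - 1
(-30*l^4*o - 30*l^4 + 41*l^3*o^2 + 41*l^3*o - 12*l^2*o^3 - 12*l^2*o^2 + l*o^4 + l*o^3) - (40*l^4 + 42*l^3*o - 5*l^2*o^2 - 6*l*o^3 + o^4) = -30*l^4*o - 70*l^4 + 41*l^3*o^2 - l^3*o - 12*l^2*o^3 - 7*l^2*o^2 + l*o^4 + 7*l*o^3 - o^4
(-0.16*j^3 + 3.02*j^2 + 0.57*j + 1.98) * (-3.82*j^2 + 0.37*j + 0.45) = 0.6112*j^5 - 11.5956*j^4 - 1.132*j^3 - 5.9937*j^2 + 0.9891*j + 0.891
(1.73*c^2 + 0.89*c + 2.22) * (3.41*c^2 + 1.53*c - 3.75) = 5.8993*c^4 + 5.6818*c^3 + 2.4444*c^2 + 0.0591000000000004*c - 8.325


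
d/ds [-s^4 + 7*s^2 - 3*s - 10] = -4*s^3 + 14*s - 3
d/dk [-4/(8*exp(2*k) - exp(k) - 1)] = (64*exp(k) - 4)*exp(k)/(-8*exp(2*k) + exp(k) + 1)^2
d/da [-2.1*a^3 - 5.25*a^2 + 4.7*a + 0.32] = -6.3*a^2 - 10.5*a + 4.7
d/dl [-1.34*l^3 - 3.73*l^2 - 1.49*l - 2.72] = -4.02*l^2 - 7.46*l - 1.49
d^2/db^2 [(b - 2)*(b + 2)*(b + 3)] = 6*b + 6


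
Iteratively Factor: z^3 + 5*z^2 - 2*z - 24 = (z + 3)*(z^2 + 2*z - 8) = (z - 2)*(z + 3)*(z + 4)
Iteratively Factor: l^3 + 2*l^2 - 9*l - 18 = (l - 3)*(l^2 + 5*l + 6) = (l - 3)*(l + 2)*(l + 3)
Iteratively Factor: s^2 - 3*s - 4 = (s + 1)*(s - 4)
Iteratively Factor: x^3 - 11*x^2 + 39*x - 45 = (x - 3)*(x^2 - 8*x + 15) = (x - 5)*(x - 3)*(x - 3)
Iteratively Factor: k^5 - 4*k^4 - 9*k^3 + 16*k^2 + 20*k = (k + 2)*(k^4 - 6*k^3 + 3*k^2 + 10*k) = (k - 2)*(k + 2)*(k^3 - 4*k^2 - 5*k) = (k - 5)*(k - 2)*(k + 2)*(k^2 + k) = k*(k - 5)*(k - 2)*(k + 2)*(k + 1)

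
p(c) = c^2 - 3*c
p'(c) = 2*c - 3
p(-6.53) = 62.23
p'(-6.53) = -16.06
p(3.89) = 3.46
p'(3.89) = 4.78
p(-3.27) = 20.50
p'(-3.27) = -9.54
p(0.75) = -1.69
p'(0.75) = -1.50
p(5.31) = 12.27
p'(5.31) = 7.62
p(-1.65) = 7.67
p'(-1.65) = -6.30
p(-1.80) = 8.64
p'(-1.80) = -6.60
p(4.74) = 8.25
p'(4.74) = 6.48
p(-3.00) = 18.00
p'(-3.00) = -9.00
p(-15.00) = 270.00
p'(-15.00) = -33.00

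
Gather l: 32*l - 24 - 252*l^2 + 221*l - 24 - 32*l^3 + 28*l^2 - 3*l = -32*l^3 - 224*l^2 + 250*l - 48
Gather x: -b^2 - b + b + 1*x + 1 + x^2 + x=-b^2 + x^2 + 2*x + 1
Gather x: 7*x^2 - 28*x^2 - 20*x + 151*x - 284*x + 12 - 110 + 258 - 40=-21*x^2 - 153*x + 120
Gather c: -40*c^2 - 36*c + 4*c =-40*c^2 - 32*c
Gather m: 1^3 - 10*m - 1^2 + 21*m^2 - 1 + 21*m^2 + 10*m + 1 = 42*m^2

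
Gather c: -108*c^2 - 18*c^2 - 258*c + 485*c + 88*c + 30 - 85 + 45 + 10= -126*c^2 + 315*c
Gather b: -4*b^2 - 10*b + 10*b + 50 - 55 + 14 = 9 - 4*b^2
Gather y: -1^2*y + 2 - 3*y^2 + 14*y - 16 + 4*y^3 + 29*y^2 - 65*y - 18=4*y^3 + 26*y^2 - 52*y - 32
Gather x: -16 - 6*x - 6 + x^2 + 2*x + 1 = x^2 - 4*x - 21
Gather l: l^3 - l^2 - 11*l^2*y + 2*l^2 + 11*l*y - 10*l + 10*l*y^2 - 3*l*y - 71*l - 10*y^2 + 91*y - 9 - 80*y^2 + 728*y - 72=l^3 + l^2*(1 - 11*y) + l*(10*y^2 + 8*y - 81) - 90*y^2 + 819*y - 81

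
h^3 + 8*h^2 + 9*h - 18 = (h - 1)*(h + 3)*(h + 6)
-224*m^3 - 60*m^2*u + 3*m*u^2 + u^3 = (-8*m + u)*(4*m + u)*(7*m + u)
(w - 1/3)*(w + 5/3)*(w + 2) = w^3 + 10*w^2/3 + 19*w/9 - 10/9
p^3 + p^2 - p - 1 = (p - 1)*(p + 1)^2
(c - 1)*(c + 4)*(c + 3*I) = c^3 + 3*c^2 + 3*I*c^2 - 4*c + 9*I*c - 12*I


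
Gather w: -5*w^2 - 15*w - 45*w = -5*w^2 - 60*w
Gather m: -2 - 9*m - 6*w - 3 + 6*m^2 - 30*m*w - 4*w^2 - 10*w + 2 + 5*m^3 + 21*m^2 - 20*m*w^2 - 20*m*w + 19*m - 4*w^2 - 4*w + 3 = 5*m^3 + 27*m^2 + m*(-20*w^2 - 50*w + 10) - 8*w^2 - 20*w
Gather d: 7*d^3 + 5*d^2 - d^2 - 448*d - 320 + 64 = 7*d^3 + 4*d^2 - 448*d - 256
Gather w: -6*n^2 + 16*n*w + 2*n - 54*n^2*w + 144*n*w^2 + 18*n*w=-6*n^2 + 144*n*w^2 + 2*n + w*(-54*n^2 + 34*n)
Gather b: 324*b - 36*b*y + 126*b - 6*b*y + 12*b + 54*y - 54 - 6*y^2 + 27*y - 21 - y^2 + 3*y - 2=b*(462 - 42*y) - 7*y^2 + 84*y - 77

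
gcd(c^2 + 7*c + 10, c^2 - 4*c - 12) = c + 2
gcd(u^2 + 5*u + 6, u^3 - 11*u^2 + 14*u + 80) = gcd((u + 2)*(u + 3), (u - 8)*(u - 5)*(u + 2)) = u + 2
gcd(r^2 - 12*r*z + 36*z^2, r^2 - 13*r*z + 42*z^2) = -r + 6*z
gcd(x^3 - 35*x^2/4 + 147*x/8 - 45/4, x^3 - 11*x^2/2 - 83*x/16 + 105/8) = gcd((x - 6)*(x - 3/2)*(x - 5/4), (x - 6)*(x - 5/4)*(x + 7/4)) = x^2 - 29*x/4 + 15/2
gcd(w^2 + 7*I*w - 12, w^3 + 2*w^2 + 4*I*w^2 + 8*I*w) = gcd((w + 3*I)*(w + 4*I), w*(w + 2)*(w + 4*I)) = w + 4*I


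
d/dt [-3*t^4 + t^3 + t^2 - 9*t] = -12*t^3 + 3*t^2 + 2*t - 9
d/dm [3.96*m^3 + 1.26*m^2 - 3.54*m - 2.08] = 11.88*m^2 + 2.52*m - 3.54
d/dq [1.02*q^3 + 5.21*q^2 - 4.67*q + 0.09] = 3.06*q^2 + 10.42*q - 4.67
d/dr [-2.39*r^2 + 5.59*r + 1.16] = 5.59 - 4.78*r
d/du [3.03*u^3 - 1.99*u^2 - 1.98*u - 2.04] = 9.09*u^2 - 3.98*u - 1.98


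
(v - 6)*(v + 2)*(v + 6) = v^3 + 2*v^2 - 36*v - 72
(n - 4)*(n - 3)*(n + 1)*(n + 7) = n^4 + n^3 - 37*n^2 + 47*n + 84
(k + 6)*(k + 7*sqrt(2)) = k^2 + 6*k + 7*sqrt(2)*k + 42*sqrt(2)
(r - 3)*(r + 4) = r^2 + r - 12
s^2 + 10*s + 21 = (s + 3)*(s + 7)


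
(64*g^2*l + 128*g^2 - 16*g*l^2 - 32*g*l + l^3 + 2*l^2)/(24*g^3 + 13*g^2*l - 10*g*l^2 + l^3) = (8*g*l + 16*g - l^2 - 2*l)/(3*g^2 + 2*g*l - l^2)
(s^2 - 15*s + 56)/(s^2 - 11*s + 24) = (s - 7)/(s - 3)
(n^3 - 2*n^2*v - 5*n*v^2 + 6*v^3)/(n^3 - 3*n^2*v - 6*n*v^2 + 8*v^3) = (-n + 3*v)/(-n + 4*v)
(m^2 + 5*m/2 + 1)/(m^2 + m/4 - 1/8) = 4*(m + 2)/(4*m - 1)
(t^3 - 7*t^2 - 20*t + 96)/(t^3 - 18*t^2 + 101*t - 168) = (t + 4)/(t - 7)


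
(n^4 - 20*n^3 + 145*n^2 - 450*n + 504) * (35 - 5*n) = -5*n^5 + 135*n^4 - 1425*n^3 + 7325*n^2 - 18270*n + 17640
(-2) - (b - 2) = -b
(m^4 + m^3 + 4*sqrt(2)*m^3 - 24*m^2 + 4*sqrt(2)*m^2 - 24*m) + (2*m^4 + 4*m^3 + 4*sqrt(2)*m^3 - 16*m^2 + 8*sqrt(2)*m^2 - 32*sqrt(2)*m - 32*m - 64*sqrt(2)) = 3*m^4 + 5*m^3 + 8*sqrt(2)*m^3 - 40*m^2 + 12*sqrt(2)*m^2 - 56*m - 32*sqrt(2)*m - 64*sqrt(2)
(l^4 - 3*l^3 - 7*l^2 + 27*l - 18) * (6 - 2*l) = -2*l^5 + 12*l^4 - 4*l^3 - 96*l^2 + 198*l - 108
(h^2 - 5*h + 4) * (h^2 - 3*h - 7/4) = h^4 - 8*h^3 + 69*h^2/4 - 13*h/4 - 7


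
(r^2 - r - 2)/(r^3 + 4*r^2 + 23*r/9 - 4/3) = 9*(r^2 - r - 2)/(9*r^3 + 36*r^2 + 23*r - 12)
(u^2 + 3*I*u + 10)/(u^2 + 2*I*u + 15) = (u - 2*I)/(u - 3*I)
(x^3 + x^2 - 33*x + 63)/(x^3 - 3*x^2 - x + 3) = (x^2 + 4*x - 21)/(x^2 - 1)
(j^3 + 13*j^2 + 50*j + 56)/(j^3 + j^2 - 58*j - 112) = (j + 4)/(j - 8)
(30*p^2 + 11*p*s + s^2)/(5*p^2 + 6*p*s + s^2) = (6*p + s)/(p + s)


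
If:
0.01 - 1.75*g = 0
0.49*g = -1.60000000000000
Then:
No Solution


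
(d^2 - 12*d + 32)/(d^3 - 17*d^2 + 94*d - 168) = (d - 8)/(d^2 - 13*d + 42)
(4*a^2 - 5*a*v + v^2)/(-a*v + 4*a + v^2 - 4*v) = (-4*a + v)/(v - 4)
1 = 1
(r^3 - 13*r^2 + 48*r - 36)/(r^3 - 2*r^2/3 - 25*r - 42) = 3*(r^2 - 7*r + 6)/(3*r^2 + 16*r + 21)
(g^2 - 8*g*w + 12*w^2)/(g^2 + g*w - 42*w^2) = (g - 2*w)/(g + 7*w)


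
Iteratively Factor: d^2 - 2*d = (d)*(d - 2)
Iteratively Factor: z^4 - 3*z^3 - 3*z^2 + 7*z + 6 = (z - 3)*(z^3 - 3*z - 2) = (z - 3)*(z + 1)*(z^2 - z - 2) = (z - 3)*(z + 1)^2*(z - 2)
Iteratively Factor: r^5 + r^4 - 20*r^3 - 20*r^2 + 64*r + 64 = (r - 4)*(r^4 + 5*r^3 - 20*r - 16) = (r - 4)*(r + 2)*(r^3 + 3*r^2 - 6*r - 8) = (r - 4)*(r + 2)*(r + 4)*(r^2 - r - 2) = (r - 4)*(r + 1)*(r + 2)*(r + 4)*(r - 2)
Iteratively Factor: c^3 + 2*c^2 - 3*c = (c - 1)*(c^2 + 3*c) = (c - 1)*(c + 3)*(c)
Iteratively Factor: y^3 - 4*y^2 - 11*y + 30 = (y + 3)*(y^2 - 7*y + 10) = (y - 2)*(y + 3)*(y - 5)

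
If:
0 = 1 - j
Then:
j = 1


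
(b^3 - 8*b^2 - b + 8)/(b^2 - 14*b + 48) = (b^2 - 1)/(b - 6)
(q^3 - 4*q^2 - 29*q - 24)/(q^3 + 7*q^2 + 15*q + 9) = (q - 8)/(q + 3)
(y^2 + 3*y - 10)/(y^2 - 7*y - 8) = (-y^2 - 3*y + 10)/(-y^2 + 7*y + 8)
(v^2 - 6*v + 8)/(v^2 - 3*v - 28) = (-v^2 + 6*v - 8)/(-v^2 + 3*v + 28)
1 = 1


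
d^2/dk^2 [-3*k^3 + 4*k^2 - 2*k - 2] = 8 - 18*k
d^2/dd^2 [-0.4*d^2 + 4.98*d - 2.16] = -0.800000000000000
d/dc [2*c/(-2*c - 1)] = -2/(2*c + 1)^2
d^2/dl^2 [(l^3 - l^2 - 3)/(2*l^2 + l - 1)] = 10*(l^3 - 9*l^2 - 3*l - 2)/(8*l^6 + 12*l^5 - 6*l^4 - 11*l^3 + 3*l^2 + 3*l - 1)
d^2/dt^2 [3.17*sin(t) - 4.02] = -3.17*sin(t)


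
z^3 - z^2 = z^2*(z - 1)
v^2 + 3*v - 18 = (v - 3)*(v + 6)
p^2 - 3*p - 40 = (p - 8)*(p + 5)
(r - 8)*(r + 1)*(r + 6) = r^3 - r^2 - 50*r - 48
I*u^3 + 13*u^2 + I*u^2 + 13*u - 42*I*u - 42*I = (u - 7*I)*(u - 6*I)*(I*u + I)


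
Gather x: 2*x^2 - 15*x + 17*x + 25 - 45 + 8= 2*x^2 + 2*x - 12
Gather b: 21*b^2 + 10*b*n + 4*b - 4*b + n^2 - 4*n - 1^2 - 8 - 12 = 21*b^2 + 10*b*n + n^2 - 4*n - 21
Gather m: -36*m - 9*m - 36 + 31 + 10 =5 - 45*m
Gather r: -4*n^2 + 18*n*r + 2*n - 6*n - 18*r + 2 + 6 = -4*n^2 - 4*n + r*(18*n - 18) + 8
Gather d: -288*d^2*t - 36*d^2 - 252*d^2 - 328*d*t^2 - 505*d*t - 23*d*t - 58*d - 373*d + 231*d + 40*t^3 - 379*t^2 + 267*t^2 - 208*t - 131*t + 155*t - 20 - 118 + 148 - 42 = d^2*(-288*t - 288) + d*(-328*t^2 - 528*t - 200) + 40*t^3 - 112*t^2 - 184*t - 32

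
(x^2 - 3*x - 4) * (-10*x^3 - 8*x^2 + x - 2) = -10*x^5 + 22*x^4 + 65*x^3 + 27*x^2 + 2*x + 8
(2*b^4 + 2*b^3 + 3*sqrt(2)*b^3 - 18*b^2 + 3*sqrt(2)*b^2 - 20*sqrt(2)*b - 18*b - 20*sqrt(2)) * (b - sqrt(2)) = 2*b^5 + sqrt(2)*b^4 + 2*b^4 - 24*b^3 + sqrt(2)*b^3 - 24*b^2 - 2*sqrt(2)*b^2 - 2*sqrt(2)*b + 40*b + 40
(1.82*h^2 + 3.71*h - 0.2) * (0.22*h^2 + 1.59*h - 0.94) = 0.4004*h^4 + 3.71*h^3 + 4.1441*h^2 - 3.8054*h + 0.188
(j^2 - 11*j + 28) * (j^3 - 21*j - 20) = j^5 - 11*j^4 + 7*j^3 + 211*j^2 - 368*j - 560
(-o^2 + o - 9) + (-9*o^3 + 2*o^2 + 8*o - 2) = -9*o^3 + o^2 + 9*o - 11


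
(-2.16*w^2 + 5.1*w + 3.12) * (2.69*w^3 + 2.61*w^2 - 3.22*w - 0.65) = -5.8104*w^5 + 8.0814*w^4 + 28.659*w^3 - 6.8748*w^2 - 13.3614*w - 2.028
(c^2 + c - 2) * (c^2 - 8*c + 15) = c^4 - 7*c^3 + 5*c^2 + 31*c - 30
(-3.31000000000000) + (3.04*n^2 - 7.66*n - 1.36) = 3.04*n^2 - 7.66*n - 4.67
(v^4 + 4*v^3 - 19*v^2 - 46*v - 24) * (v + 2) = v^5 + 6*v^4 - 11*v^3 - 84*v^2 - 116*v - 48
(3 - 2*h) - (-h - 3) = 6 - h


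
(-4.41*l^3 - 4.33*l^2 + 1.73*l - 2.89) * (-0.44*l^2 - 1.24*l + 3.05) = 1.9404*l^5 + 7.3736*l^4 - 8.8425*l^3 - 14.0801*l^2 + 8.8601*l - 8.8145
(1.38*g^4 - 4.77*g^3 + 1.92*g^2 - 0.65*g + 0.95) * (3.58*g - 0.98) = 4.9404*g^5 - 18.429*g^4 + 11.5482*g^3 - 4.2086*g^2 + 4.038*g - 0.931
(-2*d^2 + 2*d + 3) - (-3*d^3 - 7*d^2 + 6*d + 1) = 3*d^3 + 5*d^2 - 4*d + 2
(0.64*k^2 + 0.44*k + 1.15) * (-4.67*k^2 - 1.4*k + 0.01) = -2.9888*k^4 - 2.9508*k^3 - 5.9801*k^2 - 1.6056*k + 0.0115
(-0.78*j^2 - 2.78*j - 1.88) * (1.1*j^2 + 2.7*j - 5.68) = -0.858*j^4 - 5.164*j^3 - 5.1436*j^2 + 10.7144*j + 10.6784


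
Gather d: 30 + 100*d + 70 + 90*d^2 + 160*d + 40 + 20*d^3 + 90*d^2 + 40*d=20*d^3 + 180*d^2 + 300*d + 140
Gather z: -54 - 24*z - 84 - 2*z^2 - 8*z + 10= -2*z^2 - 32*z - 128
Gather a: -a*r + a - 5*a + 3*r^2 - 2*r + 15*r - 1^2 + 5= a*(-r - 4) + 3*r^2 + 13*r + 4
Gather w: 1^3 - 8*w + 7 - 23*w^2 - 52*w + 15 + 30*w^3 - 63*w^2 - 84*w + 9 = 30*w^3 - 86*w^2 - 144*w + 32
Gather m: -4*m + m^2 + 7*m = m^2 + 3*m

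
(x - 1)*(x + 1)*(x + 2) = x^3 + 2*x^2 - x - 2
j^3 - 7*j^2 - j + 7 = (j - 7)*(j - 1)*(j + 1)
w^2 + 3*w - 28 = (w - 4)*(w + 7)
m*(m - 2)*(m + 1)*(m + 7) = m^4 + 6*m^3 - 9*m^2 - 14*m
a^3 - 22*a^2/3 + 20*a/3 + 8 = (a - 6)*(a - 2)*(a + 2/3)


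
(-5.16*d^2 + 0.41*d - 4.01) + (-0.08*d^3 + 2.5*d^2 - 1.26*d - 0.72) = -0.08*d^3 - 2.66*d^2 - 0.85*d - 4.73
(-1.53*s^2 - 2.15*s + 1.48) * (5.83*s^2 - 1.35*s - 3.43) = -8.9199*s^4 - 10.469*s^3 + 16.7788*s^2 + 5.3765*s - 5.0764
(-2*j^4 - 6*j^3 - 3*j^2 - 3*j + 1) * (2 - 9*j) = 18*j^5 + 50*j^4 + 15*j^3 + 21*j^2 - 15*j + 2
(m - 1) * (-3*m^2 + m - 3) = -3*m^3 + 4*m^2 - 4*m + 3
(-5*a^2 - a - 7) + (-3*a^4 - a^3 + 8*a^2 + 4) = -3*a^4 - a^3 + 3*a^2 - a - 3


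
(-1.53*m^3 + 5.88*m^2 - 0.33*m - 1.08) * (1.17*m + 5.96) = -1.7901*m^4 - 2.2392*m^3 + 34.6587*m^2 - 3.2304*m - 6.4368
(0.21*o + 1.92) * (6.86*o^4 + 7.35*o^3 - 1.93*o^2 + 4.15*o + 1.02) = 1.4406*o^5 + 14.7147*o^4 + 13.7067*o^3 - 2.8341*o^2 + 8.1822*o + 1.9584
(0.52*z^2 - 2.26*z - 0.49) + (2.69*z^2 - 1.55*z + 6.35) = 3.21*z^2 - 3.81*z + 5.86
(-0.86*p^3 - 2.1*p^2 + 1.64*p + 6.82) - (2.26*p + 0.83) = -0.86*p^3 - 2.1*p^2 - 0.62*p + 5.99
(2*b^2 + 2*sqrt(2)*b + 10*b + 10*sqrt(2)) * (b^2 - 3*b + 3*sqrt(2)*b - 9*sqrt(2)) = 2*b^4 + 4*b^3 + 8*sqrt(2)*b^3 - 18*b^2 + 16*sqrt(2)*b^2 - 120*sqrt(2)*b + 24*b - 180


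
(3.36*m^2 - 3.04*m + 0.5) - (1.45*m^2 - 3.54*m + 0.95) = 1.91*m^2 + 0.5*m - 0.45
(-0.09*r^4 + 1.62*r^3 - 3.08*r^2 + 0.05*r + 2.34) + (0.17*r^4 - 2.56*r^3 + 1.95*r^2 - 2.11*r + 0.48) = 0.08*r^4 - 0.94*r^3 - 1.13*r^2 - 2.06*r + 2.82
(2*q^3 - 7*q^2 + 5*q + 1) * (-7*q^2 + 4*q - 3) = -14*q^5 + 57*q^4 - 69*q^3 + 34*q^2 - 11*q - 3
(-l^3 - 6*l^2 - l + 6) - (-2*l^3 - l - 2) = l^3 - 6*l^2 + 8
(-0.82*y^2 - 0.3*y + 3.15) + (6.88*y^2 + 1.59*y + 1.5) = 6.06*y^2 + 1.29*y + 4.65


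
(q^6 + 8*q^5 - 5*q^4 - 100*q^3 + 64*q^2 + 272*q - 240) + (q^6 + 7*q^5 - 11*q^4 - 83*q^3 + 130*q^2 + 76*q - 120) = 2*q^6 + 15*q^5 - 16*q^4 - 183*q^3 + 194*q^2 + 348*q - 360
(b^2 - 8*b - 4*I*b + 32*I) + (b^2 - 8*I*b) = 2*b^2 - 8*b - 12*I*b + 32*I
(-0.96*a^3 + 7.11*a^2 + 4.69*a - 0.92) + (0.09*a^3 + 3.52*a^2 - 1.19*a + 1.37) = -0.87*a^3 + 10.63*a^2 + 3.5*a + 0.45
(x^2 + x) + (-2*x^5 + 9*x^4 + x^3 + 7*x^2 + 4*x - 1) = -2*x^5 + 9*x^4 + x^3 + 8*x^2 + 5*x - 1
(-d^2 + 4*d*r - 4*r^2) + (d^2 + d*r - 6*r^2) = 5*d*r - 10*r^2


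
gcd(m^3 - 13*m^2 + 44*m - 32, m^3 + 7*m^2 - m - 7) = m - 1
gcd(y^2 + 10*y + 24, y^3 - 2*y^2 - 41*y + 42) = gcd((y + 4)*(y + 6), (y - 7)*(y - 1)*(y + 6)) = y + 6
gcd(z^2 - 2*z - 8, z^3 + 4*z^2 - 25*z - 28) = z - 4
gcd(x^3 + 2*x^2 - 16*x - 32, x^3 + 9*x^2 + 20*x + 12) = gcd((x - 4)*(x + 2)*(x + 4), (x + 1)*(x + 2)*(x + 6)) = x + 2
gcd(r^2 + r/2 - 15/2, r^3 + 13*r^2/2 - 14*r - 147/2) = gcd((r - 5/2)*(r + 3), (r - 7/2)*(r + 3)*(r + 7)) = r + 3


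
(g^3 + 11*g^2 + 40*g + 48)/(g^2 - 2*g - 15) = (g^2 + 8*g + 16)/(g - 5)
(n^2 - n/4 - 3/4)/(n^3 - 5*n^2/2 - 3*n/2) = (-4*n^2 + n + 3)/(2*n*(-2*n^2 + 5*n + 3))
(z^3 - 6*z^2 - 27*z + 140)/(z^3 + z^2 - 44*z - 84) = (z^2 + z - 20)/(z^2 + 8*z + 12)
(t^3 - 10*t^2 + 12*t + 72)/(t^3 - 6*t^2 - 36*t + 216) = (t + 2)/(t + 6)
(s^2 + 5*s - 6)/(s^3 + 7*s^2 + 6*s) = (s - 1)/(s*(s + 1))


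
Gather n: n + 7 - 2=n + 5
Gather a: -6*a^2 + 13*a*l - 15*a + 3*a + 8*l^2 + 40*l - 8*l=-6*a^2 + a*(13*l - 12) + 8*l^2 + 32*l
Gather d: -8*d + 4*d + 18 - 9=9 - 4*d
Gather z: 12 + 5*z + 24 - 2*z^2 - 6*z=-2*z^2 - z + 36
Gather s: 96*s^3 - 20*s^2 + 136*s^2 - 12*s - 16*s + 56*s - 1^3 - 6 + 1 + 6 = 96*s^3 + 116*s^2 + 28*s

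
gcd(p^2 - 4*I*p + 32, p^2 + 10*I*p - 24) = p + 4*I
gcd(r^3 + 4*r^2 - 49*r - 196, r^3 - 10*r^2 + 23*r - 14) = r - 7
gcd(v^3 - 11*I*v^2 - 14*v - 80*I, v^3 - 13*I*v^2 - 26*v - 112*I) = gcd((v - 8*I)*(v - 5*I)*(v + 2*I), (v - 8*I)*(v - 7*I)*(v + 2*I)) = v^2 - 6*I*v + 16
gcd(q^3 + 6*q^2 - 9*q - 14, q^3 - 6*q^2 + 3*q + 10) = q^2 - q - 2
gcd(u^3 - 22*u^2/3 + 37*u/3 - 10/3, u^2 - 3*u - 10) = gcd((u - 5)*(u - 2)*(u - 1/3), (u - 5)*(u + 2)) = u - 5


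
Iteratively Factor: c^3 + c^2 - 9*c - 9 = (c + 1)*(c^2 - 9) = (c + 1)*(c + 3)*(c - 3)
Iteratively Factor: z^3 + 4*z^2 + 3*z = (z + 3)*(z^2 + z) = (z + 1)*(z + 3)*(z)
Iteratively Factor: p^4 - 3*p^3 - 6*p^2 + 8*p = (p + 2)*(p^3 - 5*p^2 + 4*p) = (p - 1)*(p + 2)*(p^2 - 4*p) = (p - 4)*(p - 1)*(p + 2)*(p)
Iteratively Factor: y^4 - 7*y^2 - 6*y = (y + 1)*(y^3 - y^2 - 6*y) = (y - 3)*(y + 1)*(y^2 + 2*y) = (y - 3)*(y + 1)*(y + 2)*(y)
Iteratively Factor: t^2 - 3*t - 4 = (t + 1)*(t - 4)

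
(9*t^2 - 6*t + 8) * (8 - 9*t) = -81*t^3 + 126*t^2 - 120*t + 64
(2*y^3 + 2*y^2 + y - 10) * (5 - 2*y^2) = -4*y^5 - 4*y^4 + 8*y^3 + 30*y^2 + 5*y - 50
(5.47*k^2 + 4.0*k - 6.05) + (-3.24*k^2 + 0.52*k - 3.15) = 2.23*k^2 + 4.52*k - 9.2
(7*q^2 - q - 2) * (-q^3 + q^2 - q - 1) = -7*q^5 + 8*q^4 - 6*q^3 - 8*q^2 + 3*q + 2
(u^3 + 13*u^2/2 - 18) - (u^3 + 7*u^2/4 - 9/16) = 19*u^2/4 - 279/16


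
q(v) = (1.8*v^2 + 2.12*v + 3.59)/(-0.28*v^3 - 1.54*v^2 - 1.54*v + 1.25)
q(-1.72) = 6.86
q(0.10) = 3.54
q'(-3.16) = 37.69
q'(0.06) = 6.88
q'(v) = (3.6*v + 2.12)/(-0.28*v^3 - 1.54*v^2 - 1.54*v + 1.25) + (0.84*v^2 + 3.08*v + 1.54)*(1.8*v^2 + 2.12*v + 3.59)/(-0.28*v^3 - 1.54*v^2 - 1.54*v + 1.25)^2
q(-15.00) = 0.60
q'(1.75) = 0.98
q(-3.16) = -34.88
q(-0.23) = 2.10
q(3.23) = -1.00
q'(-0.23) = 2.05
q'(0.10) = 8.37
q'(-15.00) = 0.06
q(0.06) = 3.23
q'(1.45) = 1.71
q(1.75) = -1.67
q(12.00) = -0.40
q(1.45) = -2.06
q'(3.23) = 0.22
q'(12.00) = 0.03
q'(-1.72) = -16.68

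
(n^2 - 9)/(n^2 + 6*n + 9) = (n - 3)/(n + 3)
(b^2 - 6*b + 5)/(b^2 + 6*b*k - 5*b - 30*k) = (b - 1)/(b + 6*k)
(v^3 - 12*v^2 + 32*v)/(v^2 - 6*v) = (v^2 - 12*v + 32)/(v - 6)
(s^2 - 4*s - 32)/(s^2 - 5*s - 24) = (s + 4)/(s + 3)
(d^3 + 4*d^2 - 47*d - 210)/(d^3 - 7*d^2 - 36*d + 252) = (d + 5)/(d - 6)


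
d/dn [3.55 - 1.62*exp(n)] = -1.62*exp(n)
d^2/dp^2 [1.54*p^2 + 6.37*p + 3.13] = 3.08000000000000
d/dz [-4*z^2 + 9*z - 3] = 9 - 8*z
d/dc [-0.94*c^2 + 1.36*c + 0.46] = 1.36 - 1.88*c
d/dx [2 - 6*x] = -6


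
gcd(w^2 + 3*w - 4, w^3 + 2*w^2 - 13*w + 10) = w - 1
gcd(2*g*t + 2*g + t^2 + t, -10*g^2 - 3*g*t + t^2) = 2*g + t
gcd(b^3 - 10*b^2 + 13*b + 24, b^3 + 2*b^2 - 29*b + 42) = b - 3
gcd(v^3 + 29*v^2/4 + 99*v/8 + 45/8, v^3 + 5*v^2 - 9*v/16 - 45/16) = v^2 + 23*v/4 + 15/4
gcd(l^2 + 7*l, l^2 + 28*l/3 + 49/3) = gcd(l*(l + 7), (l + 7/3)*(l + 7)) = l + 7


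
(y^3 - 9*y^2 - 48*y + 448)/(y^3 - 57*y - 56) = (y - 8)/(y + 1)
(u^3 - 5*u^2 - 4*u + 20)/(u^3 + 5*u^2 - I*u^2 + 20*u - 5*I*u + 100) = (u^3 - 5*u^2 - 4*u + 20)/(u^3 + u^2*(5 - I) + 5*u*(4 - I) + 100)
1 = 1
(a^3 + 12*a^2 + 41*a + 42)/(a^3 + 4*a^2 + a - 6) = (a + 7)/(a - 1)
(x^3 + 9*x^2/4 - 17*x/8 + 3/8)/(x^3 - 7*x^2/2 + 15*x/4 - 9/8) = (4*x^2 + 11*x - 3)/(4*x^2 - 12*x + 9)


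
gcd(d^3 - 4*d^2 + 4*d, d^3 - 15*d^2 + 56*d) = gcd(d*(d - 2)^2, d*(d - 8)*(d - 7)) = d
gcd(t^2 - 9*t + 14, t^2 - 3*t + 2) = t - 2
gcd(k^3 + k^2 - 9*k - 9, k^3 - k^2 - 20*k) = 1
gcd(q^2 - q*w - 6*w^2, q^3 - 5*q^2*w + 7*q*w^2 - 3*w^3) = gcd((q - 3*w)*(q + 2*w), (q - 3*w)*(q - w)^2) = q - 3*w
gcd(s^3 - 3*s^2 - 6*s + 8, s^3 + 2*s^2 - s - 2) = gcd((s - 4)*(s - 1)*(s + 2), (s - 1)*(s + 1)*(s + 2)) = s^2 + s - 2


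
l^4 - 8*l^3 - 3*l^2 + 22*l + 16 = (l - 8)*(l - 2)*(l + 1)^2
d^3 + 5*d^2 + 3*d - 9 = (d - 1)*(d + 3)^2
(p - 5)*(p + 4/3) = p^2 - 11*p/3 - 20/3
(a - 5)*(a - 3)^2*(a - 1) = a^4 - 12*a^3 + 50*a^2 - 84*a + 45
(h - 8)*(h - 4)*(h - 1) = h^3 - 13*h^2 + 44*h - 32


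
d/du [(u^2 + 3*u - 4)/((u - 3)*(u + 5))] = (-u^2 - 22*u - 37)/(u^4 + 4*u^3 - 26*u^2 - 60*u + 225)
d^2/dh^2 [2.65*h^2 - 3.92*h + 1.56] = 5.30000000000000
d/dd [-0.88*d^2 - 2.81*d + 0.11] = -1.76*d - 2.81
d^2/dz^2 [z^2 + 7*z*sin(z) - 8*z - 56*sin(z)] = -7*z*sin(z) + 56*sin(z) + 14*cos(z) + 2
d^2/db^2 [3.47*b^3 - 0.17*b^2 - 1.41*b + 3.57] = 20.82*b - 0.34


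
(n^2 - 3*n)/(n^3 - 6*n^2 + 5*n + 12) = n/(n^2 - 3*n - 4)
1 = 1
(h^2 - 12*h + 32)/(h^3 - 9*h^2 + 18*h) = (h^2 - 12*h + 32)/(h*(h^2 - 9*h + 18))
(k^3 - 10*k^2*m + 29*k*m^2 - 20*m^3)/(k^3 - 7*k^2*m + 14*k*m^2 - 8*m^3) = (k - 5*m)/(k - 2*m)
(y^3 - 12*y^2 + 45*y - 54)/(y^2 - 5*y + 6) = (y^2 - 9*y + 18)/(y - 2)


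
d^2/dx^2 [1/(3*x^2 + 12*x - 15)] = 2*(-x^2 - 4*x + 4*(x + 2)^2 + 5)/(3*(x^2 + 4*x - 5)^3)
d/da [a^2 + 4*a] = 2*a + 4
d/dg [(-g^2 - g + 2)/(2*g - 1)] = (-2*g^2 + 2*g - 3)/(4*g^2 - 4*g + 1)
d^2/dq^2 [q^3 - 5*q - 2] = 6*q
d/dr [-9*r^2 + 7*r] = 7 - 18*r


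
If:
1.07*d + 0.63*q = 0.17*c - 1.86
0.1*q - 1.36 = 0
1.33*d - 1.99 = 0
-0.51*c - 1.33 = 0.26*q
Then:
No Solution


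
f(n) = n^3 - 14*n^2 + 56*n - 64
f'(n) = 3*n^2 - 28*n + 56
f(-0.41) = -89.38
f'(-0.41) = 67.98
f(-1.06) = -140.28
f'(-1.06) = 89.05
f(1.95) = -0.62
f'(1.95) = 12.81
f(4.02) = -0.16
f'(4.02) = -8.08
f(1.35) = -11.45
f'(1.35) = 23.67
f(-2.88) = -365.29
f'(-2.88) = 161.52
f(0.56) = -36.85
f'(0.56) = 41.26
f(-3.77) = -527.68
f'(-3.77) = 204.20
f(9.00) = 35.00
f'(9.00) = 47.00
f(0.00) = -64.00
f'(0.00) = 56.00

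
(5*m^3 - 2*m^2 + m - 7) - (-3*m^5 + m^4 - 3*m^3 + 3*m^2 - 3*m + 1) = 3*m^5 - m^4 + 8*m^3 - 5*m^2 + 4*m - 8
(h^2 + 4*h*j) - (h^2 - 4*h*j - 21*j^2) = 8*h*j + 21*j^2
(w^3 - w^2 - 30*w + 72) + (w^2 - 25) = w^3 - 30*w + 47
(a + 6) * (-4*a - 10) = -4*a^2 - 34*a - 60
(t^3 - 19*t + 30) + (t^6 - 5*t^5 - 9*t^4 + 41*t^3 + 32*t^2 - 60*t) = t^6 - 5*t^5 - 9*t^4 + 42*t^3 + 32*t^2 - 79*t + 30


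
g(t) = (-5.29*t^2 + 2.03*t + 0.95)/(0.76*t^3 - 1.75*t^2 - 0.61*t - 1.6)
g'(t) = (2.03 - 10.58*t)/(0.76*t^3 - 1.75*t^2 - 0.61*t - 1.6) + (-5.29*t^2 + 2.03*t + 0.95)*(-2.28*t^2 + 3.5*t + 0.61)/(0.76*t^3 - 1.75*t^2 - 0.61*t - 1.6)^2 = (4.0204*t^4 - 3.0856*t^3 + 4.6134*t^2 + 20.253*t - 2.6685)/(0.5776*t^6 - 2.66*t^5 + 2.1353*t^4 - 0.297000000000001*t^3 + 5.9721*t^2 + 1.952*t + 2.56)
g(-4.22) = 1.17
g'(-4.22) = 0.20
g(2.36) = 8.48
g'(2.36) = 19.81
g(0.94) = 0.59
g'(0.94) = 2.20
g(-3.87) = 1.24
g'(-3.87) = 0.22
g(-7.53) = 0.75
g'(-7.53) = 0.08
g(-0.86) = 1.65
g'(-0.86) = -1.54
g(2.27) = 6.97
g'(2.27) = 14.22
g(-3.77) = 1.26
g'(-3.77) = 0.23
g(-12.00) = 0.50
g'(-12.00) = 0.04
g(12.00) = -0.70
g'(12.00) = 0.07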